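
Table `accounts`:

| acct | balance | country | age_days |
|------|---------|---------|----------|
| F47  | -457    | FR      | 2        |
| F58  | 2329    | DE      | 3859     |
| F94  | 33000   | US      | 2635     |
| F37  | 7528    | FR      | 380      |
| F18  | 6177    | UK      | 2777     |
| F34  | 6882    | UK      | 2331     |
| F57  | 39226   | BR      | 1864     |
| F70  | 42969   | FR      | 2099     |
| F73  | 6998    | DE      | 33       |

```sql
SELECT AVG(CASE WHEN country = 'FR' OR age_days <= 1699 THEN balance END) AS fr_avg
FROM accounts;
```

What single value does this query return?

acct=F47: ✓ → -457
acct=F58: ✗
acct=F94: ✗
acct=F37: ✓ → 7528
acct=F18: ✗
acct=F34: ✗
acct=F57: ✗
acct=F70: ✓ → 42969
acct=F73: ✓ → 6998
fr_avg = (-457 + 7528 + 42969 + 6998) / 4 = 14259.5

14259.5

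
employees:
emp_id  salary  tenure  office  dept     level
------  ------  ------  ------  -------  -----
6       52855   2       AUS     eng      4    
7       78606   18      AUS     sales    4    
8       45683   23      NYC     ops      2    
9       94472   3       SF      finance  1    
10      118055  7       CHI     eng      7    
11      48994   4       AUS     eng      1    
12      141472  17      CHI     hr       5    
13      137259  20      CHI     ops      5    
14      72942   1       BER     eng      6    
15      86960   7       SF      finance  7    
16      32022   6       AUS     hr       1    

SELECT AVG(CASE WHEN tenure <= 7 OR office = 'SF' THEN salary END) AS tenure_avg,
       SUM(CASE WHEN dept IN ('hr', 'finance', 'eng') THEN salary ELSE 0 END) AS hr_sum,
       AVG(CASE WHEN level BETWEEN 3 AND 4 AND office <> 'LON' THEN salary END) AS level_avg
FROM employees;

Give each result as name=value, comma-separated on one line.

tenure_avg=72328.5714285714, hr_sum=647772, level_avg=65730.5

[tenure_avg: tenure <= 7 OR office = 'SF']
emp_id=6: ✓ → 52855
emp_id=7: ✗
emp_id=8: ✗
emp_id=9: ✓ → 94472
emp_id=10: ✓ → 118055
emp_id=11: ✓ → 48994
emp_id=12: ✗
emp_id=13: ✗
emp_id=14: ✓ → 72942
emp_id=15: ✓ → 86960
emp_id=16: ✓ → 32022
tenure_avg = (52855 + 94472 + 118055 + 48994 + 72942 + 86960 + 32022) / 7 = 72328.5714285714
—
[hr_sum: dept IN ('hr', 'finance', 'eng')]
emp_id=6: ✓ → 52855
emp_id=7: ✗
emp_id=8: ✗
emp_id=9: ✓ → 94472
emp_id=10: ✓ → 118055
emp_id=11: ✓ → 48994
emp_id=12: ✓ → 141472
emp_id=13: ✗
emp_id=14: ✓ → 72942
emp_id=15: ✓ → 86960
emp_id=16: ✓ → 32022
hr_sum = 52855 + 94472 + 118055 + 48994 + 141472 + 72942 + 86960 + 32022 = 647772
—
[level_avg: level BETWEEN 3 AND 4 AND office <> 'LON']
emp_id=6: ✓ → 52855
emp_id=7: ✓ → 78606
emp_id=8: ✗
emp_id=9: ✗
emp_id=10: ✗
emp_id=11: ✗
emp_id=12: ✗
emp_id=13: ✗
emp_id=14: ✗
emp_id=15: ✗
emp_id=16: ✗
level_avg = (52855 + 78606) / 2 = 65730.5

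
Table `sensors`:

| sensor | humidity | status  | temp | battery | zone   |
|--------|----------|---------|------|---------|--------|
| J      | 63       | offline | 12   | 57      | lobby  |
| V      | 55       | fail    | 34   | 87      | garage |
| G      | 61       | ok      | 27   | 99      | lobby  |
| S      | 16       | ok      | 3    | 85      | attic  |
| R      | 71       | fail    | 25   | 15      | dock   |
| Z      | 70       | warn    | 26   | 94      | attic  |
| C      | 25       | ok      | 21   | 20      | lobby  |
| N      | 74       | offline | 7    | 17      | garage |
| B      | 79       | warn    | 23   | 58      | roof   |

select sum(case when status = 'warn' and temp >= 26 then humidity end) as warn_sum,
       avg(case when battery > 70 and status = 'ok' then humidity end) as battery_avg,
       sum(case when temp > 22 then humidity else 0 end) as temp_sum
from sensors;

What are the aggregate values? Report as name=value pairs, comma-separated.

[warn_sum: status = 'warn' and temp >= 26]
sensor=J: ✗
sensor=V: ✗
sensor=G: ✗
sensor=S: ✗
sensor=R: ✗
sensor=Z: ✓ → 70
sensor=C: ✗
sensor=N: ✗
sensor=B: ✗
warn_sum = 70
—
[battery_avg: battery > 70 and status = 'ok']
sensor=J: ✗
sensor=V: ✗
sensor=G: ✓ → 61
sensor=S: ✓ → 16
sensor=R: ✗
sensor=Z: ✗
sensor=C: ✗
sensor=N: ✗
sensor=B: ✗
battery_avg = (61 + 16) / 2 = 38.5
—
[temp_sum: temp > 22]
sensor=J: ✗
sensor=V: ✓ → 55
sensor=G: ✓ → 61
sensor=S: ✗
sensor=R: ✓ → 71
sensor=Z: ✓ → 70
sensor=C: ✗
sensor=N: ✗
sensor=B: ✓ → 79
temp_sum = 55 + 61 + 71 + 70 + 79 = 336

warn_sum=70, battery_avg=38.5, temp_sum=336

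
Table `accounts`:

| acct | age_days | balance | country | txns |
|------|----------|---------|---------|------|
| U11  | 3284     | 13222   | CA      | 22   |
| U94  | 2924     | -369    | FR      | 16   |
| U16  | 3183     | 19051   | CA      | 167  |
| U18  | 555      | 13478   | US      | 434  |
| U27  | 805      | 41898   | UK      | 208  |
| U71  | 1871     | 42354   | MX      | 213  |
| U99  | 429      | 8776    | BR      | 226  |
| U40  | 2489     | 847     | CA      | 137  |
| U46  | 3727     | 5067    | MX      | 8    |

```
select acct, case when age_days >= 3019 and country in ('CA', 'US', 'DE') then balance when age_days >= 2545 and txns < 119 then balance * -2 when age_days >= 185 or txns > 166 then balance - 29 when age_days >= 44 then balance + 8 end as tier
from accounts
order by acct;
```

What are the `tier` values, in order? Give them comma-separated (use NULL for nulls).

acct=U11: age_days >= 3019 and country in ('CA', 'US', 'DE') → 13222
acct=U16: age_days >= 3019 and country in ('CA', 'US', 'DE') → 19051
acct=U18: age_days >= 185 or txns > 166 → 13449
acct=U27: age_days >= 185 or txns > 166 → 41869
acct=U40: age_days >= 185 or txns > 166 → 818
acct=U46: age_days >= 2545 and txns < 119 → -10134
acct=U71: age_days >= 185 or txns > 166 → 42325
acct=U94: age_days >= 2545 and txns < 119 → 738
acct=U99: age_days >= 185 or txns > 166 → 8747

13222, 19051, 13449, 41869, 818, -10134, 42325, 738, 8747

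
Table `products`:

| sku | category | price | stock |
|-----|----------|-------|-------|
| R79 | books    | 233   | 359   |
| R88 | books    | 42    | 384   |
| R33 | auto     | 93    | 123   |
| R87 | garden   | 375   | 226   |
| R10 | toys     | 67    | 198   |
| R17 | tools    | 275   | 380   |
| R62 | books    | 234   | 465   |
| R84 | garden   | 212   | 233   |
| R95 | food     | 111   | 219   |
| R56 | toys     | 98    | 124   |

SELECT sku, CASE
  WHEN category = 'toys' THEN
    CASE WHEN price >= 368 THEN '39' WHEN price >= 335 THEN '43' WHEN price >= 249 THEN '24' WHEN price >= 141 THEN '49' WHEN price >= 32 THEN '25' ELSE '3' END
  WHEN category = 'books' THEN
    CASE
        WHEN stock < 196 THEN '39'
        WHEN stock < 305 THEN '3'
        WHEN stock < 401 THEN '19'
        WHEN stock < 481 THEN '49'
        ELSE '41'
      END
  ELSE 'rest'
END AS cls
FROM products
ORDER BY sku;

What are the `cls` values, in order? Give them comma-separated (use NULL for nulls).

sku=R10: category='toys' → inner[price >= 32] → 25
sku=R17: category='tools' → outer ELSE → rest
sku=R33: category='auto' → outer ELSE → rest
sku=R56: category='toys' → inner[price >= 32] → 25
sku=R62: category='books' → inner[stock < 481] → 49
sku=R79: category='books' → inner[stock < 401] → 19
sku=R84: category='garden' → outer ELSE → rest
sku=R87: category='garden' → outer ELSE → rest
sku=R88: category='books' → inner[stock < 401] → 19
sku=R95: category='food' → outer ELSE → rest

25, rest, rest, 25, 49, 19, rest, rest, 19, rest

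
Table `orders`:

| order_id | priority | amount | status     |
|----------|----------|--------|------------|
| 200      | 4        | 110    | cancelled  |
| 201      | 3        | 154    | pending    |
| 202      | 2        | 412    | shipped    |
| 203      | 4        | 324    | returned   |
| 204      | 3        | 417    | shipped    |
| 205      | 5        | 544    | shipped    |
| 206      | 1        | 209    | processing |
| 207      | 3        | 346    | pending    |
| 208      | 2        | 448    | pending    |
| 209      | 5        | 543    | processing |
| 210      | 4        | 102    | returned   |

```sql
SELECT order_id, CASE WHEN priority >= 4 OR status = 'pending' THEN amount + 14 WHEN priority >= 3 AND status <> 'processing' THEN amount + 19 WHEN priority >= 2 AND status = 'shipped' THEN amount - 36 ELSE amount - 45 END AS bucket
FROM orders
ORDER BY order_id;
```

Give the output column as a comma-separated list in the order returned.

order_id=200: priority >= 4 OR status = 'pending' → 124
order_id=201: priority >= 4 OR status = 'pending' → 168
order_id=202: priority >= 2 AND status = 'shipped' → 376
order_id=203: priority >= 4 OR status = 'pending' → 338
order_id=204: priority >= 3 AND status <> 'processing' → 436
order_id=205: priority >= 4 OR status = 'pending' → 558
order_id=206: ELSE → 164
order_id=207: priority >= 4 OR status = 'pending' → 360
order_id=208: priority >= 4 OR status = 'pending' → 462
order_id=209: priority >= 4 OR status = 'pending' → 557
order_id=210: priority >= 4 OR status = 'pending' → 116

124, 168, 376, 338, 436, 558, 164, 360, 462, 557, 116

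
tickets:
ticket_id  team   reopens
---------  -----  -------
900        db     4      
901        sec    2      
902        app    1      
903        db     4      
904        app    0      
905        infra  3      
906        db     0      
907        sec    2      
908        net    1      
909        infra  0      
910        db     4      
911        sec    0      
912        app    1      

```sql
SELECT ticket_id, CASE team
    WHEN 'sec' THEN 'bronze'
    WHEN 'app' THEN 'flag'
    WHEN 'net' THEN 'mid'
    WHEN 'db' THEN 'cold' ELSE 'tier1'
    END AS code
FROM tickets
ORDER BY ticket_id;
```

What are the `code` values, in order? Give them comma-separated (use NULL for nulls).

cold, bronze, flag, cold, flag, tier1, cold, bronze, mid, tier1, cold, bronze, flag

ticket_id=900: team='db' → cold
ticket_id=901: team='sec' → bronze
ticket_id=902: team='app' → flag
ticket_id=903: team='db' → cold
ticket_id=904: team='app' → flag
ticket_id=905: ELSE → tier1
ticket_id=906: team='db' → cold
ticket_id=907: team='sec' → bronze
ticket_id=908: team='net' → mid
ticket_id=909: ELSE → tier1
ticket_id=910: team='db' → cold
ticket_id=911: team='sec' → bronze
ticket_id=912: team='app' → flag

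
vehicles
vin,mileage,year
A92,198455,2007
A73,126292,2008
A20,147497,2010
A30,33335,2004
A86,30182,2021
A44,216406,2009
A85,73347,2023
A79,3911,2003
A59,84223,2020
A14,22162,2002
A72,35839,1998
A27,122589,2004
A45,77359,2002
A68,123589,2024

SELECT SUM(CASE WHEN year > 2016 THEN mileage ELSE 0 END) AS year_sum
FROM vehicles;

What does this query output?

vin=A92: ✗
vin=A73: ✗
vin=A20: ✗
vin=A30: ✗
vin=A86: ✓ → 30182
vin=A44: ✗
vin=A85: ✓ → 73347
vin=A79: ✗
vin=A59: ✓ → 84223
vin=A14: ✗
vin=A72: ✗
vin=A27: ✗
vin=A45: ✗
vin=A68: ✓ → 123589
year_sum = 30182 + 73347 + 84223 + 123589 = 311341

311341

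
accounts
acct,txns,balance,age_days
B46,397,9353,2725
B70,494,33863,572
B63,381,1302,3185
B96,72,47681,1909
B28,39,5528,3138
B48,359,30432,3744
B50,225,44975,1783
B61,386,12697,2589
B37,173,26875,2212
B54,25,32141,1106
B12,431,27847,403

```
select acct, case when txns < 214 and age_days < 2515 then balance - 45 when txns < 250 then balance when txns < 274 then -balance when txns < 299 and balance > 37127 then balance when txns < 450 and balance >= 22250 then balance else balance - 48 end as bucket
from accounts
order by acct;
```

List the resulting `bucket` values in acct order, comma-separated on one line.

acct=B12: txns < 450 and balance >= 22250 → 27847
acct=B28: txns < 250 → 5528
acct=B37: txns < 214 and age_days < 2515 → 26830
acct=B46: ELSE → 9305
acct=B48: txns < 450 and balance >= 22250 → 30432
acct=B50: txns < 250 → 44975
acct=B54: txns < 214 and age_days < 2515 → 32096
acct=B61: ELSE → 12649
acct=B63: ELSE → 1254
acct=B70: ELSE → 33815
acct=B96: txns < 214 and age_days < 2515 → 47636

27847, 5528, 26830, 9305, 30432, 44975, 32096, 12649, 1254, 33815, 47636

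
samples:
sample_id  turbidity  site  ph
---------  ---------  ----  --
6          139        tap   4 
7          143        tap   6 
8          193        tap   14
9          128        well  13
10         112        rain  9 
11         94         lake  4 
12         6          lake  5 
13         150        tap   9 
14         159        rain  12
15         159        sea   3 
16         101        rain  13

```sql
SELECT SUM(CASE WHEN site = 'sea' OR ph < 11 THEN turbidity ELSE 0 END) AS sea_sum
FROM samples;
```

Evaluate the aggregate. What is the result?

sample_id=6: ✓ → 139
sample_id=7: ✓ → 143
sample_id=8: ✗
sample_id=9: ✗
sample_id=10: ✓ → 112
sample_id=11: ✓ → 94
sample_id=12: ✓ → 6
sample_id=13: ✓ → 150
sample_id=14: ✗
sample_id=15: ✓ → 159
sample_id=16: ✗
sea_sum = 139 + 143 + 112 + 94 + 6 + 150 + 159 = 803

803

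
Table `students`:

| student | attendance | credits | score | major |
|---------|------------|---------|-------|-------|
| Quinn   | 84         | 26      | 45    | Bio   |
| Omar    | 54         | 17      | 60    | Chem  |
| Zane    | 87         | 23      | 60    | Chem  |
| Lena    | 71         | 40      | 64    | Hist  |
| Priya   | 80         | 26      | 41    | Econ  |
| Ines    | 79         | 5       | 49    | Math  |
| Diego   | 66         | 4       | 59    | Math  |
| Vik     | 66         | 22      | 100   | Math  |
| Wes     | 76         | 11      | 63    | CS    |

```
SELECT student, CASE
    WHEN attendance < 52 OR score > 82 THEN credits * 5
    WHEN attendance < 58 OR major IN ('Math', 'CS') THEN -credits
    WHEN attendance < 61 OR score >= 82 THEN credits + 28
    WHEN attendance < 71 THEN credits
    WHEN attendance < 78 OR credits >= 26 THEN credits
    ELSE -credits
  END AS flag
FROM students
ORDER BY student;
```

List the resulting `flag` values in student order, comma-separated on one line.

-4, -5, 40, -17, 26, 26, 110, -11, -23

student=Diego: attendance < 58 OR major IN ('Math', 'CS') → -4
student=Ines: attendance < 58 OR major IN ('Math', 'CS') → -5
student=Lena: attendance < 78 OR credits >= 26 → 40
student=Omar: attendance < 58 OR major IN ('Math', 'CS') → -17
student=Priya: attendance < 78 OR credits >= 26 → 26
student=Quinn: attendance < 78 OR credits >= 26 → 26
student=Vik: attendance < 52 OR score > 82 → 110
student=Wes: attendance < 58 OR major IN ('Math', 'CS') → -11
student=Zane: ELSE → -23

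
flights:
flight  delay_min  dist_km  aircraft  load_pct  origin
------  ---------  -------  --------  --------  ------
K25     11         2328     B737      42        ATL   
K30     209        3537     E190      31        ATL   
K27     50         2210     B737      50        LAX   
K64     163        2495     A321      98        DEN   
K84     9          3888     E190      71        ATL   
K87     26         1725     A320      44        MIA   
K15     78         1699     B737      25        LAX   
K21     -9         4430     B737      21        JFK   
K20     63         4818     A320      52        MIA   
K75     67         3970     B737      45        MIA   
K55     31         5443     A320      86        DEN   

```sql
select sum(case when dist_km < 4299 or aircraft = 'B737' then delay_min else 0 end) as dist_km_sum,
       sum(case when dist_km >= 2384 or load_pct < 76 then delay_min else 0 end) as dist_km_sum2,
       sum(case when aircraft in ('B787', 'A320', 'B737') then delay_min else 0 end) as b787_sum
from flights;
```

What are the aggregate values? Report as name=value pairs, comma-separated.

dist_km_sum=604, dist_km_sum2=698, b787_sum=317

[dist_km_sum: dist_km < 4299 or aircraft = 'B737']
flight=K25: ✓ → 11
flight=K30: ✓ → 209
flight=K27: ✓ → 50
flight=K64: ✓ → 163
flight=K84: ✓ → 9
flight=K87: ✓ → 26
flight=K15: ✓ → 78
flight=K21: ✓ → -9
flight=K20: ✗
flight=K75: ✓ → 67
flight=K55: ✗
dist_km_sum = 11 + 209 + 50 + 163 + 9 + 26 + 78 + -9 + 67 = 604
—
[dist_km_sum2: dist_km >= 2384 or load_pct < 76]
flight=K25: ✓ → 11
flight=K30: ✓ → 209
flight=K27: ✓ → 50
flight=K64: ✓ → 163
flight=K84: ✓ → 9
flight=K87: ✓ → 26
flight=K15: ✓ → 78
flight=K21: ✓ → -9
flight=K20: ✓ → 63
flight=K75: ✓ → 67
flight=K55: ✓ → 31
dist_km_sum2 = 11 + 209 + 50 + 163 + 9 + 26 + 78 + -9 + 63 + 67 + 31 = 698
—
[b787_sum: aircraft in ('B787', 'A320', 'B737')]
flight=K25: ✓ → 11
flight=K30: ✗
flight=K27: ✓ → 50
flight=K64: ✗
flight=K84: ✗
flight=K87: ✓ → 26
flight=K15: ✓ → 78
flight=K21: ✓ → -9
flight=K20: ✓ → 63
flight=K75: ✓ → 67
flight=K55: ✓ → 31
b787_sum = 11 + 50 + 26 + 78 + -9 + 63 + 67 + 31 = 317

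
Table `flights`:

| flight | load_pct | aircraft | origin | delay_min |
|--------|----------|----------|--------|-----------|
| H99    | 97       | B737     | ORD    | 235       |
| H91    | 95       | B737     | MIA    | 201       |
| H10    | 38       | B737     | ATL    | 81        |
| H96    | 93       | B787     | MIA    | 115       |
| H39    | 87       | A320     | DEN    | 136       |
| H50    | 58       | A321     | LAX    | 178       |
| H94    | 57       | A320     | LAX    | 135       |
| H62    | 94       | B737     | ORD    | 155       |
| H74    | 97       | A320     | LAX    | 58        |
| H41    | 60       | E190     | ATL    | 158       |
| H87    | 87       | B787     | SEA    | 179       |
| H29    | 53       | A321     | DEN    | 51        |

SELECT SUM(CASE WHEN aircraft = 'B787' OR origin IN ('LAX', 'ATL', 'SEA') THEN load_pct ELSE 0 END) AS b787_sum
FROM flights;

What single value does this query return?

flight=H99: ✗
flight=H91: ✗
flight=H10: ✓ → 38
flight=H96: ✓ → 93
flight=H39: ✗
flight=H50: ✓ → 58
flight=H94: ✓ → 57
flight=H62: ✗
flight=H74: ✓ → 97
flight=H41: ✓ → 60
flight=H87: ✓ → 87
flight=H29: ✗
b787_sum = 38 + 93 + 58 + 57 + 97 + 60 + 87 = 490

490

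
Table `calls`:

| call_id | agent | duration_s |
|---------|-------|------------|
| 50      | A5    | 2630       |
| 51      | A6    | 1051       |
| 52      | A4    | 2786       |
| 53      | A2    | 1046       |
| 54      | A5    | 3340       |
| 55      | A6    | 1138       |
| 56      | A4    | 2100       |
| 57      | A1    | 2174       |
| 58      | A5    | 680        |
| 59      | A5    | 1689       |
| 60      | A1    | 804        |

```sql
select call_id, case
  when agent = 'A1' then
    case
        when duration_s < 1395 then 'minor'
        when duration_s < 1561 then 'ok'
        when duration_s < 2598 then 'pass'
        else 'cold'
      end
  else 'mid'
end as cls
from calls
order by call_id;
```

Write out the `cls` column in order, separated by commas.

mid, mid, mid, mid, mid, mid, mid, pass, mid, mid, minor

call_id=50: agent='A5' → outer ELSE → mid
call_id=51: agent='A6' → outer ELSE → mid
call_id=52: agent='A4' → outer ELSE → mid
call_id=53: agent='A2' → outer ELSE → mid
call_id=54: agent='A5' → outer ELSE → mid
call_id=55: agent='A6' → outer ELSE → mid
call_id=56: agent='A4' → outer ELSE → mid
call_id=57: agent='A1' → inner[duration_s < 2598] → pass
call_id=58: agent='A5' → outer ELSE → mid
call_id=59: agent='A5' → outer ELSE → mid
call_id=60: agent='A1' → inner[duration_s < 1395] → minor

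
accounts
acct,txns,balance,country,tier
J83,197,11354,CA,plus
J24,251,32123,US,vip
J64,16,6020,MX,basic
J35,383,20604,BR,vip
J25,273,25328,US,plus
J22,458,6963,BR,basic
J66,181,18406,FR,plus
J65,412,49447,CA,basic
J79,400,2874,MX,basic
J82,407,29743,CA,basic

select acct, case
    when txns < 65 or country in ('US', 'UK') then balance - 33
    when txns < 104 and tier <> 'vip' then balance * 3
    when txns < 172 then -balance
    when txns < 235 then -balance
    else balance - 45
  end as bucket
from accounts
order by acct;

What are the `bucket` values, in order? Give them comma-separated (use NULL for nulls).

acct=J22: ELSE → 6918
acct=J24: txns < 65 or country in ('US', 'UK') → 32090
acct=J25: txns < 65 or country in ('US', 'UK') → 25295
acct=J35: ELSE → 20559
acct=J64: txns < 65 or country in ('US', 'UK') → 5987
acct=J65: ELSE → 49402
acct=J66: txns < 235 → -18406
acct=J79: ELSE → 2829
acct=J82: ELSE → 29698
acct=J83: txns < 235 → -11354

6918, 32090, 25295, 20559, 5987, 49402, -18406, 2829, 29698, -11354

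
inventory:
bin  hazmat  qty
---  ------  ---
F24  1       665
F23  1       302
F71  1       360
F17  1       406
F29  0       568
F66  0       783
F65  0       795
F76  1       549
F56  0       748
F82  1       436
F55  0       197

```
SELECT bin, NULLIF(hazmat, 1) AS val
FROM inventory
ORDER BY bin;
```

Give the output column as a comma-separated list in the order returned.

bin=F17: hazmat=1 vs 1: equal → NULL
bin=F23: hazmat=1 vs 1: equal → NULL
bin=F24: hazmat=1 vs 1: equal → NULL
bin=F29: hazmat=0 vs 1: differ → 0
bin=F55: hazmat=0 vs 1: differ → 0
bin=F56: hazmat=0 vs 1: differ → 0
bin=F65: hazmat=0 vs 1: differ → 0
bin=F66: hazmat=0 vs 1: differ → 0
bin=F71: hazmat=1 vs 1: equal → NULL
bin=F76: hazmat=1 vs 1: equal → NULL
bin=F82: hazmat=1 vs 1: equal → NULL

NULL, NULL, NULL, 0, 0, 0, 0, 0, NULL, NULL, NULL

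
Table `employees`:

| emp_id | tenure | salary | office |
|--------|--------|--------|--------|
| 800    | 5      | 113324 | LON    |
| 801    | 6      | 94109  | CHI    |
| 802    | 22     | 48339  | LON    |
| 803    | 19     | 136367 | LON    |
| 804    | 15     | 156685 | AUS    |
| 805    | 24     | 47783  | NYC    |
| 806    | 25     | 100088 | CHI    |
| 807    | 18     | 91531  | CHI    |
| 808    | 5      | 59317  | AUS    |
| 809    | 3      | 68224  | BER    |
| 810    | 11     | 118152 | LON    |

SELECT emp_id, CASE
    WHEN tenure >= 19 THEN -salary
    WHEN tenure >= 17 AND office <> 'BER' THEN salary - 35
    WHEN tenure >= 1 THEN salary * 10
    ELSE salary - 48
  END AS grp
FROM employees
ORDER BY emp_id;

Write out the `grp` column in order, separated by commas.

emp_id=800: tenure >= 1 → 1133240
emp_id=801: tenure >= 1 → 941090
emp_id=802: tenure >= 19 → -48339
emp_id=803: tenure >= 19 → -136367
emp_id=804: tenure >= 1 → 1566850
emp_id=805: tenure >= 19 → -47783
emp_id=806: tenure >= 19 → -100088
emp_id=807: tenure >= 17 AND office <> 'BER' → 91496
emp_id=808: tenure >= 1 → 593170
emp_id=809: tenure >= 1 → 682240
emp_id=810: tenure >= 1 → 1181520

1133240, 941090, -48339, -136367, 1566850, -47783, -100088, 91496, 593170, 682240, 1181520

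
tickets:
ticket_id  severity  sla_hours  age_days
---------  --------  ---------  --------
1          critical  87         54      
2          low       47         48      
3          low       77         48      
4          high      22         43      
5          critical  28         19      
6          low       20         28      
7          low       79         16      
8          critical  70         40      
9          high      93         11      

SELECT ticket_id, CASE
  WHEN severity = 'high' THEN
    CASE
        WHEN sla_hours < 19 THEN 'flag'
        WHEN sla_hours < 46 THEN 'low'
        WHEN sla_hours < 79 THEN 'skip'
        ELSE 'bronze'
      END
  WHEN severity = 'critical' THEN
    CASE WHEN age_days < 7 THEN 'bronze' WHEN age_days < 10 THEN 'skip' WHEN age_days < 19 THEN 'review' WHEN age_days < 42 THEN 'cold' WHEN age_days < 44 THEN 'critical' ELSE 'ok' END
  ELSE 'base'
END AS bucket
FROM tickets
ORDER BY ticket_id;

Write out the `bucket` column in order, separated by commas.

ok, base, base, low, cold, base, base, cold, bronze

ticket_id=1: severity='critical' → inner[ELSE] → ok
ticket_id=2: severity='low' → outer ELSE → base
ticket_id=3: severity='low' → outer ELSE → base
ticket_id=4: severity='high' → inner[sla_hours < 46] → low
ticket_id=5: severity='critical' → inner[age_days < 42] → cold
ticket_id=6: severity='low' → outer ELSE → base
ticket_id=7: severity='low' → outer ELSE → base
ticket_id=8: severity='critical' → inner[age_days < 42] → cold
ticket_id=9: severity='high' → inner[ELSE] → bronze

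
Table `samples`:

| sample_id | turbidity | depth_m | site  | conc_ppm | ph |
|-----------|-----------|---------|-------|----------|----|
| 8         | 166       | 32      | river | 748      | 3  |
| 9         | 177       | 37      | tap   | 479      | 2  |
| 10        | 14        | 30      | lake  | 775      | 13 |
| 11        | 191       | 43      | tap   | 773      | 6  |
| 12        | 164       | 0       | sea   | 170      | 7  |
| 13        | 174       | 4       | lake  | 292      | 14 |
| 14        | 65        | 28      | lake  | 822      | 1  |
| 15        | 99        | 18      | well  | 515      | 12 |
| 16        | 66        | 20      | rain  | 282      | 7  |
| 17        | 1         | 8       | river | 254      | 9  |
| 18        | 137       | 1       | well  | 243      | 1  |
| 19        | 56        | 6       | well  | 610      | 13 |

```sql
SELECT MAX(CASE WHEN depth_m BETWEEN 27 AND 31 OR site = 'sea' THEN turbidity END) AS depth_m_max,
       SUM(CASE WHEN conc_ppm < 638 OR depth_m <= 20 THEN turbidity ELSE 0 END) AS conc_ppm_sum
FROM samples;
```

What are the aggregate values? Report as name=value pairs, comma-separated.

[depth_m_max: depth_m BETWEEN 27 AND 31 OR site = 'sea']
sample_id=8: ✗
sample_id=9: ✗
sample_id=10: ✓ → 14
sample_id=11: ✗
sample_id=12: ✓ → 164
sample_id=13: ✗
sample_id=14: ✓ → 65
sample_id=15: ✗
sample_id=16: ✗
sample_id=17: ✗
sample_id=18: ✗
sample_id=19: ✗
depth_m_max = MAX(14, 164, 65) = 164
—
[conc_ppm_sum: conc_ppm < 638 OR depth_m <= 20]
sample_id=8: ✗
sample_id=9: ✓ → 177
sample_id=10: ✗
sample_id=11: ✗
sample_id=12: ✓ → 164
sample_id=13: ✓ → 174
sample_id=14: ✗
sample_id=15: ✓ → 99
sample_id=16: ✓ → 66
sample_id=17: ✓ → 1
sample_id=18: ✓ → 137
sample_id=19: ✓ → 56
conc_ppm_sum = 177 + 164 + 174 + 99 + 66 + 1 + 137 + 56 = 874

depth_m_max=164, conc_ppm_sum=874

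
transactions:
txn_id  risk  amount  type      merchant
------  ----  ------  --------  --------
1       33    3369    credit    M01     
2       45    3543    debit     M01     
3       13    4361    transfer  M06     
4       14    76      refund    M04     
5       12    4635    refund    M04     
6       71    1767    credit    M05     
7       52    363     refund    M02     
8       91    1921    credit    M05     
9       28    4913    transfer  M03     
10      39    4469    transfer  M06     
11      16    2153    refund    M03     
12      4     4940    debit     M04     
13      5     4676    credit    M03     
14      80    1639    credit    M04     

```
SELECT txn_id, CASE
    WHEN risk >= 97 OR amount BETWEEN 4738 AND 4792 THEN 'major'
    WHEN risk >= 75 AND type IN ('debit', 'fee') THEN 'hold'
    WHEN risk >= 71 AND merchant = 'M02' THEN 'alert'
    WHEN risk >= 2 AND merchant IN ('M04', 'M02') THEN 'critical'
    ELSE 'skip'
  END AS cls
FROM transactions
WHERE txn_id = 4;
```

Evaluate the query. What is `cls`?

critical

txn_id = 4: risk=14, amount=76, type=refund, merchant=M04.
risk >= 97 OR amount BETWEEN 4738 AND 4792 → false
risk >= 75 AND type IN ('debit', 'fee') → false
risk >= 71 AND merchant = 'M02' → false
risk >= 2 AND merchant IN ('M04', 'M02') → true → critical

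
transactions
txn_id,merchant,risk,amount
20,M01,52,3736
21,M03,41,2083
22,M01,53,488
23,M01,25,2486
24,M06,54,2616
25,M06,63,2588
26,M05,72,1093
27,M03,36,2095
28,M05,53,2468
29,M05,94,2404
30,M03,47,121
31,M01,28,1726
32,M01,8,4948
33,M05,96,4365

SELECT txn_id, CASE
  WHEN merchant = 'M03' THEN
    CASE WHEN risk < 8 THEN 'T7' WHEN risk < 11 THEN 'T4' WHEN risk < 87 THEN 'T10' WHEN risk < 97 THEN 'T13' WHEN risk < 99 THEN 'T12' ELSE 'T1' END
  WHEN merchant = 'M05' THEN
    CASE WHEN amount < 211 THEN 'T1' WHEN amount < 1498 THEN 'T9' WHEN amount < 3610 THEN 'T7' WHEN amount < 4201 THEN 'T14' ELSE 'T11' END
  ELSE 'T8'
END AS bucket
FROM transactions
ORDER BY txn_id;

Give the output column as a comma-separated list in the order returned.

txn_id=20: merchant='M01' → outer ELSE → T8
txn_id=21: merchant='M03' → inner[risk < 87] → T10
txn_id=22: merchant='M01' → outer ELSE → T8
txn_id=23: merchant='M01' → outer ELSE → T8
txn_id=24: merchant='M06' → outer ELSE → T8
txn_id=25: merchant='M06' → outer ELSE → T8
txn_id=26: merchant='M05' → inner[amount < 1498] → T9
txn_id=27: merchant='M03' → inner[risk < 87] → T10
txn_id=28: merchant='M05' → inner[amount < 3610] → T7
txn_id=29: merchant='M05' → inner[amount < 3610] → T7
txn_id=30: merchant='M03' → inner[risk < 87] → T10
txn_id=31: merchant='M01' → outer ELSE → T8
txn_id=32: merchant='M01' → outer ELSE → T8
txn_id=33: merchant='M05' → inner[ELSE] → T11

T8, T10, T8, T8, T8, T8, T9, T10, T7, T7, T10, T8, T8, T11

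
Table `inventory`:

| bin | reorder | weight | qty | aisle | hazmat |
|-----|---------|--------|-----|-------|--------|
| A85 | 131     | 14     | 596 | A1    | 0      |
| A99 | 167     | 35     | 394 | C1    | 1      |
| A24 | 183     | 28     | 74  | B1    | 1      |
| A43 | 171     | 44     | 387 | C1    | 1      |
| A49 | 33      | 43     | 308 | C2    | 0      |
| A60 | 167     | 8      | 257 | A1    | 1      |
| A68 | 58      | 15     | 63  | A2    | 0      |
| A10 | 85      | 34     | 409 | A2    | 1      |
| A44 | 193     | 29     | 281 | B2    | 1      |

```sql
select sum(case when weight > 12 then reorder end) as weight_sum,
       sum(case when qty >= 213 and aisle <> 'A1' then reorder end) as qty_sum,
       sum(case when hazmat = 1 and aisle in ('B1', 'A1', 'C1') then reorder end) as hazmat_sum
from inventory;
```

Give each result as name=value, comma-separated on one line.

weight_sum=1021, qty_sum=649, hazmat_sum=688

[weight_sum: weight > 12]
bin=A85: ✓ → 131
bin=A99: ✓ → 167
bin=A24: ✓ → 183
bin=A43: ✓ → 171
bin=A49: ✓ → 33
bin=A60: ✗
bin=A68: ✓ → 58
bin=A10: ✓ → 85
bin=A44: ✓ → 193
weight_sum = 131 + 167 + 183 + 171 + 33 + 58 + 85 + 193 = 1021
—
[qty_sum: qty >= 213 and aisle <> 'A1']
bin=A85: ✗
bin=A99: ✓ → 167
bin=A24: ✗
bin=A43: ✓ → 171
bin=A49: ✓ → 33
bin=A60: ✗
bin=A68: ✗
bin=A10: ✓ → 85
bin=A44: ✓ → 193
qty_sum = 167 + 171 + 33 + 85 + 193 = 649
—
[hazmat_sum: hazmat = 1 and aisle in ('B1', 'A1', 'C1')]
bin=A85: ✗
bin=A99: ✓ → 167
bin=A24: ✓ → 183
bin=A43: ✓ → 171
bin=A49: ✗
bin=A60: ✓ → 167
bin=A68: ✗
bin=A10: ✗
bin=A44: ✗
hazmat_sum = 167 + 183 + 171 + 167 = 688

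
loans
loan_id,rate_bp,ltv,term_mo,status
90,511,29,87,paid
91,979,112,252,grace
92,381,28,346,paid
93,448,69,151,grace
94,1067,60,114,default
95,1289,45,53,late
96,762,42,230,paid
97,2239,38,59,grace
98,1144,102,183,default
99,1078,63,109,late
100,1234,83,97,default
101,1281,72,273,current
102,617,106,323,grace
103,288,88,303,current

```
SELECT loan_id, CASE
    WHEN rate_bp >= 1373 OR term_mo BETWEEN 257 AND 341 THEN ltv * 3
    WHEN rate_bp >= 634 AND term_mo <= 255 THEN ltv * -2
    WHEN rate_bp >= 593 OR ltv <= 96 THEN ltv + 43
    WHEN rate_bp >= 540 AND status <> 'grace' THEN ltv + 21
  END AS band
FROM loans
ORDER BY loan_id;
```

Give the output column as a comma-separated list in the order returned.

loan_id=90: rate_bp >= 593 OR ltv <= 96 → 72
loan_id=91: rate_bp >= 634 AND term_mo <= 255 → -224
loan_id=92: rate_bp >= 593 OR ltv <= 96 → 71
loan_id=93: rate_bp >= 593 OR ltv <= 96 → 112
loan_id=94: rate_bp >= 634 AND term_mo <= 255 → -120
loan_id=95: rate_bp >= 634 AND term_mo <= 255 → -90
loan_id=96: rate_bp >= 634 AND term_mo <= 255 → -84
loan_id=97: rate_bp >= 1373 OR term_mo BETWEEN 257 AND 341 → 114
loan_id=98: rate_bp >= 634 AND term_mo <= 255 → -204
loan_id=99: rate_bp >= 634 AND term_mo <= 255 → -126
loan_id=100: rate_bp >= 634 AND term_mo <= 255 → -166
loan_id=101: rate_bp >= 1373 OR term_mo BETWEEN 257 AND 341 → 216
loan_id=102: rate_bp >= 1373 OR term_mo BETWEEN 257 AND 341 → 318
loan_id=103: rate_bp >= 1373 OR term_mo BETWEEN 257 AND 341 → 264

72, -224, 71, 112, -120, -90, -84, 114, -204, -126, -166, 216, 318, 264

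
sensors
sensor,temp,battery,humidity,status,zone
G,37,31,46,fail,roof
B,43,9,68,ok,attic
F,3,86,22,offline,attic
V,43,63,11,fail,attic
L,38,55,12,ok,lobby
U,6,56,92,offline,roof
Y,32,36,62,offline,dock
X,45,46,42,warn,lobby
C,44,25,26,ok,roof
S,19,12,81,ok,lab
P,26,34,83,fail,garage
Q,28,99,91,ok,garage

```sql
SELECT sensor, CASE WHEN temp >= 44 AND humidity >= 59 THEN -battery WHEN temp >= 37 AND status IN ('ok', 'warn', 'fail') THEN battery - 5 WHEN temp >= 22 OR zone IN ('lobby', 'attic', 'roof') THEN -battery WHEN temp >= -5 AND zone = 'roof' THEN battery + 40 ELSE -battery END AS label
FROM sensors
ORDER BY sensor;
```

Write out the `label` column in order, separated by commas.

4, 20, -86, 26, 50, -34, -99, -12, -56, 58, 41, -36

sensor=B: temp >= 37 AND status IN ('ok', 'warn', 'fail') → 4
sensor=C: temp >= 37 AND status IN ('ok', 'warn', 'fail') → 20
sensor=F: temp >= 22 OR zone IN ('lobby', 'attic', 'roof') → -86
sensor=G: temp >= 37 AND status IN ('ok', 'warn', 'fail') → 26
sensor=L: temp >= 37 AND status IN ('ok', 'warn', 'fail') → 50
sensor=P: temp >= 22 OR zone IN ('lobby', 'attic', 'roof') → -34
sensor=Q: temp >= 22 OR zone IN ('lobby', 'attic', 'roof') → -99
sensor=S: ELSE → -12
sensor=U: temp >= 22 OR zone IN ('lobby', 'attic', 'roof') → -56
sensor=V: temp >= 37 AND status IN ('ok', 'warn', 'fail') → 58
sensor=X: temp >= 37 AND status IN ('ok', 'warn', 'fail') → 41
sensor=Y: temp >= 22 OR zone IN ('lobby', 'attic', 'roof') → -36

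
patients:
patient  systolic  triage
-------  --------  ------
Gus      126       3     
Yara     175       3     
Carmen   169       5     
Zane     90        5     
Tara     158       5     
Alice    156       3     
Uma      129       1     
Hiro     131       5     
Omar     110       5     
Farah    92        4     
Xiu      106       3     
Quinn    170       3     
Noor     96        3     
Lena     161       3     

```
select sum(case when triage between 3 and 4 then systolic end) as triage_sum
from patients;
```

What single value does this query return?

1082

patient=Gus: ✓ → 126
patient=Yara: ✓ → 175
patient=Carmen: ✗
patient=Zane: ✗
patient=Tara: ✗
patient=Alice: ✓ → 156
patient=Uma: ✗
patient=Hiro: ✗
patient=Omar: ✗
patient=Farah: ✓ → 92
patient=Xiu: ✓ → 106
patient=Quinn: ✓ → 170
patient=Noor: ✓ → 96
patient=Lena: ✓ → 161
triage_sum = 126 + 175 + 156 + 92 + 106 + 170 + 96 + 161 = 1082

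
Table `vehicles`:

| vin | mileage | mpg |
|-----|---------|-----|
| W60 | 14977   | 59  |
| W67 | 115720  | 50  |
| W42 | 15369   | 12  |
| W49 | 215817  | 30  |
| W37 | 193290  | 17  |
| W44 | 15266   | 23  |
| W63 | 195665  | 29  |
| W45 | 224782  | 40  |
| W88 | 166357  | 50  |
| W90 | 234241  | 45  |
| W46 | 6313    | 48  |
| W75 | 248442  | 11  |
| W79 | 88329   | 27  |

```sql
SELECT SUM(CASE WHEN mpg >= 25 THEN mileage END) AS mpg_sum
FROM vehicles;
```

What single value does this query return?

vin=W60: ✓ → 14977
vin=W67: ✓ → 115720
vin=W42: ✗
vin=W49: ✓ → 215817
vin=W37: ✗
vin=W44: ✗
vin=W63: ✓ → 195665
vin=W45: ✓ → 224782
vin=W88: ✓ → 166357
vin=W90: ✓ → 234241
vin=W46: ✓ → 6313
vin=W75: ✗
vin=W79: ✓ → 88329
mpg_sum = 14977 + 115720 + 215817 + 195665 + 224782 + 166357 + 234241 + 6313 + 88329 = 1262201

1262201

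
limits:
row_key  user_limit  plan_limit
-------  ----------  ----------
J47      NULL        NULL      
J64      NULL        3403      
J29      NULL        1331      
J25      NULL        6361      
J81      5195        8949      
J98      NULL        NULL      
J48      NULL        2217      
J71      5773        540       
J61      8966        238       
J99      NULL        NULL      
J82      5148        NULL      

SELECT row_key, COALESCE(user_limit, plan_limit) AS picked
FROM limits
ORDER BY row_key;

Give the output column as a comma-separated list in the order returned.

6361, 1331, NULL, 2217, 8966, 3403, 5773, 5195, 5148, NULL, NULL

row_key=J25: user_limit=NULL, plan_limit=6361 → 6361
row_key=J29: user_limit=NULL, plan_limit=1331 → 1331
row_key=J47: user_limit=NULL, plan_limit=NULL (all NULL) → NULL
row_key=J48: user_limit=NULL, plan_limit=2217 → 2217
row_key=J61: user_limit=8966 → 8966
row_key=J64: user_limit=NULL, plan_limit=3403 → 3403
row_key=J71: user_limit=5773 → 5773
row_key=J81: user_limit=5195 → 5195
row_key=J82: user_limit=5148 → 5148
row_key=J98: user_limit=NULL, plan_limit=NULL (all NULL) → NULL
row_key=J99: user_limit=NULL, plan_limit=NULL (all NULL) → NULL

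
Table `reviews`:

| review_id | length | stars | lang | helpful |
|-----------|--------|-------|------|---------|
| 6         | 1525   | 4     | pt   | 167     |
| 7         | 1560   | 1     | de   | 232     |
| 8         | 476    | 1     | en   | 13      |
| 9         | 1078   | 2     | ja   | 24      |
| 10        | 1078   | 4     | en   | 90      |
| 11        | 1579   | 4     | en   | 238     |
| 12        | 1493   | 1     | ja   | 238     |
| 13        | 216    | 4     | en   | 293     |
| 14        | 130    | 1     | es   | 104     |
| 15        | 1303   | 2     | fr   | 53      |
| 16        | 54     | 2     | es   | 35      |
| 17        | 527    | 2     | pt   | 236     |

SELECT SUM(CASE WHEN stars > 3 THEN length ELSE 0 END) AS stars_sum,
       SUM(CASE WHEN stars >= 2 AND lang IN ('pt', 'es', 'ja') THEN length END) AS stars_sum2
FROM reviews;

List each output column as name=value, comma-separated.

[stars_sum: stars > 3]
review_id=6: ✓ → 1525
review_id=7: ✗
review_id=8: ✗
review_id=9: ✗
review_id=10: ✓ → 1078
review_id=11: ✓ → 1579
review_id=12: ✗
review_id=13: ✓ → 216
review_id=14: ✗
review_id=15: ✗
review_id=16: ✗
review_id=17: ✗
stars_sum = 1525 + 1078 + 1579 + 216 = 4398
—
[stars_sum2: stars >= 2 AND lang IN ('pt', 'es', 'ja')]
review_id=6: ✓ → 1525
review_id=7: ✗
review_id=8: ✗
review_id=9: ✓ → 1078
review_id=10: ✗
review_id=11: ✗
review_id=12: ✗
review_id=13: ✗
review_id=14: ✗
review_id=15: ✗
review_id=16: ✓ → 54
review_id=17: ✓ → 527
stars_sum2 = 1525 + 1078 + 54 + 527 = 3184

stars_sum=4398, stars_sum2=3184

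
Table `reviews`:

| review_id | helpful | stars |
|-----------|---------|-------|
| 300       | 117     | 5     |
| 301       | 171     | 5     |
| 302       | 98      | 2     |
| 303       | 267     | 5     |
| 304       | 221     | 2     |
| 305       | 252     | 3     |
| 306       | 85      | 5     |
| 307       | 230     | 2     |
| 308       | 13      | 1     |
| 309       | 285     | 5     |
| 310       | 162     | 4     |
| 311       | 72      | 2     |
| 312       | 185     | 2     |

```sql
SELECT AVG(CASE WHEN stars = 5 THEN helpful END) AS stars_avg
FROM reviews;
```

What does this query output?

185

review_id=300: ✓ → 117
review_id=301: ✓ → 171
review_id=302: ✗
review_id=303: ✓ → 267
review_id=304: ✗
review_id=305: ✗
review_id=306: ✓ → 85
review_id=307: ✗
review_id=308: ✗
review_id=309: ✓ → 285
review_id=310: ✗
review_id=311: ✗
review_id=312: ✗
stars_avg = (117 + 171 + 267 + 85 + 285) / 5 = 185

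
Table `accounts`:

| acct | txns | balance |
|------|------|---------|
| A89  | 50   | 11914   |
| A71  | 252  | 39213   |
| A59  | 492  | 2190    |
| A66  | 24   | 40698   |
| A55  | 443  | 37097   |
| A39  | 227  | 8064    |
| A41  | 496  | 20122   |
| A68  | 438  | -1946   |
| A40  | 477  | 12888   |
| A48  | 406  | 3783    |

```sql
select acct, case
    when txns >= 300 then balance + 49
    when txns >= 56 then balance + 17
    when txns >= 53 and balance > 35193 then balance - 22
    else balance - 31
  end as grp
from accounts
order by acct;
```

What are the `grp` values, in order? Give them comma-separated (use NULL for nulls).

acct=A39: txns >= 56 → 8081
acct=A40: txns >= 300 → 12937
acct=A41: txns >= 300 → 20171
acct=A48: txns >= 300 → 3832
acct=A55: txns >= 300 → 37146
acct=A59: txns >= 300 → 2239
acct=A66: ELSE → 40667
acct=A68: txns >= 300 → -1897
acct=A71: txns >= 56 → 39230
acct=A89: ELSE → 11883

8081, 12937, 20171, 3832, 37146, 2239, 40667, -1897, 39230, 11883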